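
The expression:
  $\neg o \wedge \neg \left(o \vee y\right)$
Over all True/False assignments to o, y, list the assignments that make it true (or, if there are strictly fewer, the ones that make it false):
is true only for:
  o=False, y=False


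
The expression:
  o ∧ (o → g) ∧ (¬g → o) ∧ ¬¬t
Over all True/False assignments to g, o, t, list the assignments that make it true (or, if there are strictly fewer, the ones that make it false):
is true only for:
  g=True, o=True, t=True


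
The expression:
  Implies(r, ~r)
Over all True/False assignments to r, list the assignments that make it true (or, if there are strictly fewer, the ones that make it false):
is true only for:
  r=False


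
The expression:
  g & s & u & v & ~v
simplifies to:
False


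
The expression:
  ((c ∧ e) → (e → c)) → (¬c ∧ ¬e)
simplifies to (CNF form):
¬c ∧ ¬e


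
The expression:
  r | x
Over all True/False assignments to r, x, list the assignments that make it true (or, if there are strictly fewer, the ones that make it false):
is false only for:
  r=False, x=False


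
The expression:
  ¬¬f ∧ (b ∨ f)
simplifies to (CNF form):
f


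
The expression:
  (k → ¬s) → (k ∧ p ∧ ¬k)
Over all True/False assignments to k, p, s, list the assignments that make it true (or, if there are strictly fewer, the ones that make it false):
is true only for:
  k=True, p=False, s=True;
  k=True, p=True, s=True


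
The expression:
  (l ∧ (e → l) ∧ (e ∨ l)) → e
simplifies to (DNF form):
e ∨ ¬l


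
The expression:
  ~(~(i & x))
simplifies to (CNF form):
i & x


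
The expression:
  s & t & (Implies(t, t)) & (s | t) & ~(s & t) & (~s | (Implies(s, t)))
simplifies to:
False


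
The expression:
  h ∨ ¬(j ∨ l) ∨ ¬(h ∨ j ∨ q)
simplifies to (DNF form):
h ∨ (¬j ∧ ¬l) ∨ (¬j ∧ ¬q)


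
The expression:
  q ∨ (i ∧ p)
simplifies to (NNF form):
q ∨ (i ∧ p)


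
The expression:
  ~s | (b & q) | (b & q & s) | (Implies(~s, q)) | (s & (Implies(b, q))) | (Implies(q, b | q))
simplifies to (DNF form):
True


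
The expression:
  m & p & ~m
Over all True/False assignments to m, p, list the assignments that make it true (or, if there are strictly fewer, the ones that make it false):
is never true.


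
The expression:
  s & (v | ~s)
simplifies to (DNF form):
s & v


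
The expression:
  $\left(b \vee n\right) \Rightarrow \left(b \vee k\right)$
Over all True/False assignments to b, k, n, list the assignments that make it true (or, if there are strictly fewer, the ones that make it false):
is false only for:
  b=False, k=False, n=True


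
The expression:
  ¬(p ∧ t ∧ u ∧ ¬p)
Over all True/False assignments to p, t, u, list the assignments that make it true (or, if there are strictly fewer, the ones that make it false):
is always true.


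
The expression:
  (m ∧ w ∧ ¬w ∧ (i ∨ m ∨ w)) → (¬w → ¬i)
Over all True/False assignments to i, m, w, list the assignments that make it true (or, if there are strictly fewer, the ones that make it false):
is always true.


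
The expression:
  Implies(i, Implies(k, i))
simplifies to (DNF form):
True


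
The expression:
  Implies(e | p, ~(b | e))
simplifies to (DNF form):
(~b & ~e) | (~e & ~p)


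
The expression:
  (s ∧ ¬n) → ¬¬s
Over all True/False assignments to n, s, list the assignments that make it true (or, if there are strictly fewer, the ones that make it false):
is always true.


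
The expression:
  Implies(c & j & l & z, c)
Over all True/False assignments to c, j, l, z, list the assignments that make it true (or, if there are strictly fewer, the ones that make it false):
is always true.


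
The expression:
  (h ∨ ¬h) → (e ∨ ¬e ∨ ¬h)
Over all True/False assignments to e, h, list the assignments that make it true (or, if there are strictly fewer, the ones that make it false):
is always true.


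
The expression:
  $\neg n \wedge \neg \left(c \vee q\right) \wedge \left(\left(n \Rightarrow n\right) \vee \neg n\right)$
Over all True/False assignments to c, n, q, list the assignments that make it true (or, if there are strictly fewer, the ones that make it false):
is true only for:
  c=False, n=False, q=False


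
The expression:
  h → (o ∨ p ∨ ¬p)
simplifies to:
True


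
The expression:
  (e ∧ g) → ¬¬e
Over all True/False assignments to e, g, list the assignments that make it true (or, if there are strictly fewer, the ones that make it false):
is always true.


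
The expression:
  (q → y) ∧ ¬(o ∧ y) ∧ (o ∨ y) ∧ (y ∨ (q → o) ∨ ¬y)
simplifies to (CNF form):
(o ∨ y) ∧ (y ∨ ¬q) ∧ (¬o ∨ ¬y)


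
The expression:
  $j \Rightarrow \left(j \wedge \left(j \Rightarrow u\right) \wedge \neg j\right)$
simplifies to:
$\neg j$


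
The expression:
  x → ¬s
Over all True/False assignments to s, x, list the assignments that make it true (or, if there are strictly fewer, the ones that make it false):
is false only for:
  s=True, x=True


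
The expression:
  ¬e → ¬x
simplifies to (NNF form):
e ∨ ¬x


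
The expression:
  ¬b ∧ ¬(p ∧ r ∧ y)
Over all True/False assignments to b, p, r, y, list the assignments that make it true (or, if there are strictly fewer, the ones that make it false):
is true only for:
  b=False, p=False, r=False, y=False;
  b=False, p=False, r=False, y=True;
  b=False, p=False, r=True, y=False;
  b=False, p=False, r=True, y=True;
  b=False, p=True, r=False, y=False;
  b=False, p=True, r=False, y=True;
  b=False, p=True, r=True, y=False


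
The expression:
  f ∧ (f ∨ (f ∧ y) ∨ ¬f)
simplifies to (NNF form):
f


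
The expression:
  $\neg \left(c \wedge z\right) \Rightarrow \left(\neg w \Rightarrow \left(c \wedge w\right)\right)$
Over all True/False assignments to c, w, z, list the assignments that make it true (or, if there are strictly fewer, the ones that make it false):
is false only for:
  c=False, w=False, z=False;
  c=False, w=False, z=True;
  c=True, w=False, z=False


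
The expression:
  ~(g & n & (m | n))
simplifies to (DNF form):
~g | ~n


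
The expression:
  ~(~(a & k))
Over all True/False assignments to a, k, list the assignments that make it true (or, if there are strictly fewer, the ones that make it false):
is true only for:
  a=True, k=True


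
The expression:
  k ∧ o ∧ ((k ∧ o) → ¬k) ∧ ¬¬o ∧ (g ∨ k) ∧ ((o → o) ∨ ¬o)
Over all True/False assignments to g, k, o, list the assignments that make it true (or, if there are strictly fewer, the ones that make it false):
is never true.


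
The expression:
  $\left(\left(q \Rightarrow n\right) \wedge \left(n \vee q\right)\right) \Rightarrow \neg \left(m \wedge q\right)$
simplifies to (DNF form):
$\neg m \vee \neg n \vee \neg q$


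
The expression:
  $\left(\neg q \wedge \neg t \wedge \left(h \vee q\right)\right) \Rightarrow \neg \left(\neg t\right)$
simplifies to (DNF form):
$q \vee t \vee \neg h$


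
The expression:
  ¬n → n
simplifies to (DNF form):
n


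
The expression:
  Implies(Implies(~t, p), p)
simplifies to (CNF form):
p | ~t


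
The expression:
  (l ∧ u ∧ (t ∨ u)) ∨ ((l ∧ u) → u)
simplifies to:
True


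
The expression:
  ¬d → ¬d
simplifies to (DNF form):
True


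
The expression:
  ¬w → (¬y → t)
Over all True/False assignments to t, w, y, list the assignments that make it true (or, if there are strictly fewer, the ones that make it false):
is false only for:
  t=False, w=False, y=False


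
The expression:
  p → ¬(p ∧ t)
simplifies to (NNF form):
¬p ∨ ¬t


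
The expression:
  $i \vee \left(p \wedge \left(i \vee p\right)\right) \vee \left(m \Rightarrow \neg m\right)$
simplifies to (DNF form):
$i \vee p \vee \neg m$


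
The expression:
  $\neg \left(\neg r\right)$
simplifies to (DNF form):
$r$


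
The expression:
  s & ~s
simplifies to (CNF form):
False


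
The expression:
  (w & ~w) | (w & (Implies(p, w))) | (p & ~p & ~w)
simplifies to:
w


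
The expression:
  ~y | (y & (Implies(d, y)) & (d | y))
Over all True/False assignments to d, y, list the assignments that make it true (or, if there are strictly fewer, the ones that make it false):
is always true.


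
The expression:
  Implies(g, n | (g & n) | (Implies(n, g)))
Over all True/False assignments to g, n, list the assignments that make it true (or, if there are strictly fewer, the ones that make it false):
is always true.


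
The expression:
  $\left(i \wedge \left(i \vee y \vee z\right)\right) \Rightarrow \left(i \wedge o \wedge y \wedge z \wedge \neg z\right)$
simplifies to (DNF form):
$\neg i$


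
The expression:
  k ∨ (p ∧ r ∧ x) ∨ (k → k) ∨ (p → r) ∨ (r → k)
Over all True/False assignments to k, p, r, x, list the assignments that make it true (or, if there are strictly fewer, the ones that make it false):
is always true.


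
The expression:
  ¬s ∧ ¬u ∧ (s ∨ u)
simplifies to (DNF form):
False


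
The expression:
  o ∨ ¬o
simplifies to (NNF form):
True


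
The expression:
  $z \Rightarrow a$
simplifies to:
$a \vee \neg z$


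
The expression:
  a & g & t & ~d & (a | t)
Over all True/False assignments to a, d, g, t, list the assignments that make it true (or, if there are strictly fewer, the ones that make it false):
is true only for:
  a=True, d=False, g=True, t=True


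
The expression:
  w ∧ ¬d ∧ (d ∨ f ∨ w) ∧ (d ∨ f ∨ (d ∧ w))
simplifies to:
f ∧ w ∧ ¬d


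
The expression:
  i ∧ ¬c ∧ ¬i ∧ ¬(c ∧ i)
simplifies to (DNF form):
False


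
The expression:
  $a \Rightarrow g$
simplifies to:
$g \vee \neg a$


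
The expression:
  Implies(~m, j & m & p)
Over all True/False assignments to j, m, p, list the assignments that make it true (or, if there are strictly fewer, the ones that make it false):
is true only for:
  j=False, m=True, p=False;
  j=False, m=True, p=True;
  j=True, m=True, p=False;
  j=True, m=True, p=True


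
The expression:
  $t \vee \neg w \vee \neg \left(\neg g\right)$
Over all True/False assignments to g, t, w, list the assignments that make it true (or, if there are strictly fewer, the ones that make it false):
is false only for:
  g=False, t=False, w=True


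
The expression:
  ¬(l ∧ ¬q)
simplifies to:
q ∨ ¬l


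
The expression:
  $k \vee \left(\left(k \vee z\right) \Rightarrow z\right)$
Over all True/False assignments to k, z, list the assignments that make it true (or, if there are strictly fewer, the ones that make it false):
is always true.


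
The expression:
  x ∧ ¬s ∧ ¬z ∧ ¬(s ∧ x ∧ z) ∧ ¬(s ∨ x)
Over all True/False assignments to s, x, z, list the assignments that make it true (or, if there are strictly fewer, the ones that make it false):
is never true.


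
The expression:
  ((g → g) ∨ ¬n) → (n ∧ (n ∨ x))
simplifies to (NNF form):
n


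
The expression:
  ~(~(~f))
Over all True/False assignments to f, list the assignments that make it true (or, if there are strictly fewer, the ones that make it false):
is true only for:
  f=False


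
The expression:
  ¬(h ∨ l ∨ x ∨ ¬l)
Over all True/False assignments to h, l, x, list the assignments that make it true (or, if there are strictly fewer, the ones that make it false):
is never true.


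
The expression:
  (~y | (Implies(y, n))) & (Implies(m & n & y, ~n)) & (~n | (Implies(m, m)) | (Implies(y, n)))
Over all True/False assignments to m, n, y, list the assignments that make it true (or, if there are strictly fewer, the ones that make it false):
is false only for:
  m=False, n=False, y=True;
  m=True, n=False, y=True;
  m=True, n=True, y=True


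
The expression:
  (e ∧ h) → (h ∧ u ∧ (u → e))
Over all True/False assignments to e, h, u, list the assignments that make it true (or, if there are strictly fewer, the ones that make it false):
is false only for:
  e=True, h=True, u=False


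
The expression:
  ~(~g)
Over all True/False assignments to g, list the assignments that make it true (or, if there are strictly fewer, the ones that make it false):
is true only for:
  g=True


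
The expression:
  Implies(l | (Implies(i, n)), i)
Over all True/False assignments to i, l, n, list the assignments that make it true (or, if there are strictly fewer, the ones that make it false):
is true only for:
  i=True, l=False, n=False;
  i=True, l=False, n=True;
  i=True, l=True, n=False;
  i=True, l=True, n=True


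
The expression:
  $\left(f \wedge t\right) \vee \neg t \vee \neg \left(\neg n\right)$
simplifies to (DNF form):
$f \vee n \vee \neg t$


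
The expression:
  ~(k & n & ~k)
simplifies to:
True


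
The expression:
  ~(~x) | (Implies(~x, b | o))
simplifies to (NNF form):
b | o | x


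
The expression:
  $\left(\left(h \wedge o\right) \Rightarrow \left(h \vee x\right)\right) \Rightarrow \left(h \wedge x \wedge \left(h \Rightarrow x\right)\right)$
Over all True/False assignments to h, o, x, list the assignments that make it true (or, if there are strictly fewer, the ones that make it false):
is true only for:
  h=True, o=False, x=True;
  h=True, o=True, x=True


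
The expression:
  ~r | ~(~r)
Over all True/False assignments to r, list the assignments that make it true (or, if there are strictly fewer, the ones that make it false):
is always true.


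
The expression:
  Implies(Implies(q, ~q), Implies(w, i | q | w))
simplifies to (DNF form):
True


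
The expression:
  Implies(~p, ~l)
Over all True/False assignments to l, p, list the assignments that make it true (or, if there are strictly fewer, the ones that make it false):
is false only for:
  l=True, p=False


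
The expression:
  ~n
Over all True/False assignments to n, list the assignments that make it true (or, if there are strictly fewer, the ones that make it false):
is true only for:
  n=False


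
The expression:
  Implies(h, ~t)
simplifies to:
~h | ~t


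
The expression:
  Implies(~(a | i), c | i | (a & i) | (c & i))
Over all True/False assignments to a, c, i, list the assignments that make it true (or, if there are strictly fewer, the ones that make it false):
is false only for:
  a=False, c=False, i=False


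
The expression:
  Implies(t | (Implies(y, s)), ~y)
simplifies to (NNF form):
~y | (~s & ~t)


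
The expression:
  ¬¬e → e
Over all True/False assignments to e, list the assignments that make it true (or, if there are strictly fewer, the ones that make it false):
is always true.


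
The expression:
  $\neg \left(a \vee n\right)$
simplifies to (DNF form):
$\neg a \wedge \neg n$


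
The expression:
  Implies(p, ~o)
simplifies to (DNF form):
~o | ~p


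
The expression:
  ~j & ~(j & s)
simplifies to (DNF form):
~j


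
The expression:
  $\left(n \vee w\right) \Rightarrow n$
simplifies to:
$n \vee \neg w$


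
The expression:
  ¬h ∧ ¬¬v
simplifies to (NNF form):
v ∧ ¬h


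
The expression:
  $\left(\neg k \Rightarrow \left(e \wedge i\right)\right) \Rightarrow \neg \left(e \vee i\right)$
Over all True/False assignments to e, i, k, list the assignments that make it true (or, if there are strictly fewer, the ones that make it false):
is true only for:
  e=False, i=False, k=False;
  e=False, i=False, k=True;
  e=False, i=True, k=False;
  e=True, i=False, k=False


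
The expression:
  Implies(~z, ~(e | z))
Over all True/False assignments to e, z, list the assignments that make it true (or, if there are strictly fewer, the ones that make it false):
is false only for:
  e=True, z=False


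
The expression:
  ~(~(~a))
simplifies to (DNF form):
~a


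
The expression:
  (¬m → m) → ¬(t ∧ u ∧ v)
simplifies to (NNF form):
¬m ∨ ¬t ∨ ¬u ∨ ¬v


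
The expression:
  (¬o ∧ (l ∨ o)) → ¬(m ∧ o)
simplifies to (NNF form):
True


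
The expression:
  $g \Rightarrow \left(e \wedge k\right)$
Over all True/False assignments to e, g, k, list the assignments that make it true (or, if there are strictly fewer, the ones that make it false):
is false only for:
  e=False, g=True, k=False;
  e=False, g=True, k=True;
  e=True, g=True, k=False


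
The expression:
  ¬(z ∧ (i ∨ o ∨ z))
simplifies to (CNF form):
¬z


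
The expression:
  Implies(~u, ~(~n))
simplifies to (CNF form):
n | u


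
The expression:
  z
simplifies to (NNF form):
z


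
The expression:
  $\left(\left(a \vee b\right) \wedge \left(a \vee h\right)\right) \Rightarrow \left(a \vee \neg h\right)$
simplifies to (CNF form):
$a \vee \neg b \vee \neg h$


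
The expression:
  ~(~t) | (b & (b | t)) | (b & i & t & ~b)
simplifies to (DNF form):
b | t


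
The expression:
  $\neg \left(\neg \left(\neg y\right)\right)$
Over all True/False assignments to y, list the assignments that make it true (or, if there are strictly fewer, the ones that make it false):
is true only for:
  y=False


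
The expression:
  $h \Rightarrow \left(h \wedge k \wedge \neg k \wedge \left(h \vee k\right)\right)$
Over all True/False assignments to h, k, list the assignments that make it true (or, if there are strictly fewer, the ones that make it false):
is true only for:
  h=False, k=False;
  h=False, k=True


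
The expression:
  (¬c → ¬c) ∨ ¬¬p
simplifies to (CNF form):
True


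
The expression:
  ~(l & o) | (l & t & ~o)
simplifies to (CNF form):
~l | ~o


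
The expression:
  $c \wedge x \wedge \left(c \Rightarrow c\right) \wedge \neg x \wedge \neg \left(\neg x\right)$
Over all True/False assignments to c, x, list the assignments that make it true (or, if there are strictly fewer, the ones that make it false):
is never true.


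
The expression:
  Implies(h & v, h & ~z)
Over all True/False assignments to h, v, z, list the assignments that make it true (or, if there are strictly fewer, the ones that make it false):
is false only for:
  h=True, v=True, z=True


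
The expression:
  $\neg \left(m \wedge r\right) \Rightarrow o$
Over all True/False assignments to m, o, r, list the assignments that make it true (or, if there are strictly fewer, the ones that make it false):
is false only for:
  m=False, o=False, r=False;
  m=False, o=False, r=True;
  m=True, o=False, r=False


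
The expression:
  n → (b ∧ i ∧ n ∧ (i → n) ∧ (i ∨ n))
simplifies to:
(b ∧ i) ∨ ¬n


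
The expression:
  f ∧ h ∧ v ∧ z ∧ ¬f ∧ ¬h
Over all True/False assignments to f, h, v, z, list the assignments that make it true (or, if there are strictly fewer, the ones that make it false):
is never true.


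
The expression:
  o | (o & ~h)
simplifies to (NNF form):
o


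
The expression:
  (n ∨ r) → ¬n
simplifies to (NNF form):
¬n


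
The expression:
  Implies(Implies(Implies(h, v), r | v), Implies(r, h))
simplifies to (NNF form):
h | ~r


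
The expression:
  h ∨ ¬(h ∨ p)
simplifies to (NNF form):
h ∨ ¬p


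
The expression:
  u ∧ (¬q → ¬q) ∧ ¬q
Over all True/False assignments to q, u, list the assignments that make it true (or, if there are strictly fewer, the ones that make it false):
is true only for:
  q=False, u=True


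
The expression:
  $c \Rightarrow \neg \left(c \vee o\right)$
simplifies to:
$\neg c$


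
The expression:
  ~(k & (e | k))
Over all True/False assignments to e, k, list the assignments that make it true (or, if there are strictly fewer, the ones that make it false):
is true only for:
  e=False, k=False;
  e=True, k=False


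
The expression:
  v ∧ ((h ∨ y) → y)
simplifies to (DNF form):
(v ∧ y) ∨ (v ∧ ¬h)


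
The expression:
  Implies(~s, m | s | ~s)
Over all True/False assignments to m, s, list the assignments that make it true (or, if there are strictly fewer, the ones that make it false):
is always true.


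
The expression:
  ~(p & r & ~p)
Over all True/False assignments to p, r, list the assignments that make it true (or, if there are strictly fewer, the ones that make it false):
is always true.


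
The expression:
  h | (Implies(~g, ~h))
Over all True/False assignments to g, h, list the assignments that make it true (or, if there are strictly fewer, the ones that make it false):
is always true.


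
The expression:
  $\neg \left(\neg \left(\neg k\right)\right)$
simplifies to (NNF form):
$\neg k$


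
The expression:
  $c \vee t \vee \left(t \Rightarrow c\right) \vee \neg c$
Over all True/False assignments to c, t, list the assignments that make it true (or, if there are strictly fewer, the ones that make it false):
is always true.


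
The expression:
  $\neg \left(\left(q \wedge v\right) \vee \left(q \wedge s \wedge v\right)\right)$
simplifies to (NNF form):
$\neg q \vee \neg v$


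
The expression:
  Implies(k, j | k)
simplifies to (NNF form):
True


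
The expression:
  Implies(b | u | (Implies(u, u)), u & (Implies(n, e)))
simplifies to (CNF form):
u & (e | ~n)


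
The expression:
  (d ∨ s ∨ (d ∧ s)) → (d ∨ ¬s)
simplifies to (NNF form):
d ∨ ¬s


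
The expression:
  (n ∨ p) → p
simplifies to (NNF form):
p ∨ ¬n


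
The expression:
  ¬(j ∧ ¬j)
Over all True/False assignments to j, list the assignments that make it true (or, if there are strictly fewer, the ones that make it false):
is always true.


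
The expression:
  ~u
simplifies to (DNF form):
~u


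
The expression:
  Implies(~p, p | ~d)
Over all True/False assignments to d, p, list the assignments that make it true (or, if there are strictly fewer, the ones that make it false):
is false only for:
  d=True, p=False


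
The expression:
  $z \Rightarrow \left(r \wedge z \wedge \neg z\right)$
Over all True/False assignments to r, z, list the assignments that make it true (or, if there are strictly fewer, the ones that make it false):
is true only for:
  r=False, z=False;
  r=True, z=False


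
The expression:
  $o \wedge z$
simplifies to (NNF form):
$o \wedge z$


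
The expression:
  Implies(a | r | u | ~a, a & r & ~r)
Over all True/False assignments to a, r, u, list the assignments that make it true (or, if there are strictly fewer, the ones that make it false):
is never true.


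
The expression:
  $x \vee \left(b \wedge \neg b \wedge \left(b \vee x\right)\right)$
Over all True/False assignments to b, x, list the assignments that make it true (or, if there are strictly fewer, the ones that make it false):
is true only for:
  b=False, x=True;
  b=True, x=True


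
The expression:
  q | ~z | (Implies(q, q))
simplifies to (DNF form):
True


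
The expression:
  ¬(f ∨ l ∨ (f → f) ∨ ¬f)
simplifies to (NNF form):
False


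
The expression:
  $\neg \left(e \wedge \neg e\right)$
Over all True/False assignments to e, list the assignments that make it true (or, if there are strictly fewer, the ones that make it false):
is always true.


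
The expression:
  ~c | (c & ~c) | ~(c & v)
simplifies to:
~c | ~v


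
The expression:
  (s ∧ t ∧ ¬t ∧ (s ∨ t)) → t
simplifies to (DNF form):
True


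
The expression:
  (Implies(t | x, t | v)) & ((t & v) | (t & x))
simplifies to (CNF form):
t & (v | x)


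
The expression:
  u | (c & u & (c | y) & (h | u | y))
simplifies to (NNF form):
u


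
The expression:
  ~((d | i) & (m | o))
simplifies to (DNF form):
(~d & ~i) | (~m & ~o)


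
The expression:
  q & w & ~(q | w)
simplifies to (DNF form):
False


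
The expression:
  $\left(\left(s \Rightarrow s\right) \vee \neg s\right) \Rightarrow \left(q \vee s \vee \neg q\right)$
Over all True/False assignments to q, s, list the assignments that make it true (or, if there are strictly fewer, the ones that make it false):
is always true.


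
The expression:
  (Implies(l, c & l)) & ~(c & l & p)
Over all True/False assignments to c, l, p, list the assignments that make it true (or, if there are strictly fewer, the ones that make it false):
is false only for:
  c=False, l=True, p=False;
  c=False, l=True, p=True;
  c=True, l=True, p=True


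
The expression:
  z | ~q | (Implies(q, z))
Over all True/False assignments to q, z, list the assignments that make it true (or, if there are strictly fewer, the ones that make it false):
is false only for:
  q=True, z=False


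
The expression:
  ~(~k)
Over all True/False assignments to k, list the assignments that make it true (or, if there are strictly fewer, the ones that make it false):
is true only for:
  k=True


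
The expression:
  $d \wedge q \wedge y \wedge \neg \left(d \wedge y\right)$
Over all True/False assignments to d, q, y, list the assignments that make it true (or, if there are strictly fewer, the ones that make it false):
is never true.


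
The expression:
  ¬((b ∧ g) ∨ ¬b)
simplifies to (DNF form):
b ∧ ¬g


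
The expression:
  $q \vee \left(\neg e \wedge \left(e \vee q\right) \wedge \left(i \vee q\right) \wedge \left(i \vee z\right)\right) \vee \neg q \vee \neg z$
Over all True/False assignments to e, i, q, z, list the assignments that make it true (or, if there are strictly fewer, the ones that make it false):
is always true.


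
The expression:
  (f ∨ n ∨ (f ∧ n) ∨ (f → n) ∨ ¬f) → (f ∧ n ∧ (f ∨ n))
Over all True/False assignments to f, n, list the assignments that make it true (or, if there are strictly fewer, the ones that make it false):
is true only for:
  f=True, n=True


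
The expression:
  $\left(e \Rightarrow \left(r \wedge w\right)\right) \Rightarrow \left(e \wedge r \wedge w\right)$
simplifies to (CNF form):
$e$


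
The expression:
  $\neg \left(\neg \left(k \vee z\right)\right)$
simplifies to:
$k \vee z$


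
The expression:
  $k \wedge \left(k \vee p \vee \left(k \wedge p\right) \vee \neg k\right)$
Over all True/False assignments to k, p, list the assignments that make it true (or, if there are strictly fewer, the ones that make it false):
is true only for:
  k=True, p=False;
  k=True, p=True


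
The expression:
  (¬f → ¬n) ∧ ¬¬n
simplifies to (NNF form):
f ∧ n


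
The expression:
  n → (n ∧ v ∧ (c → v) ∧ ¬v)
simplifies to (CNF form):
¬n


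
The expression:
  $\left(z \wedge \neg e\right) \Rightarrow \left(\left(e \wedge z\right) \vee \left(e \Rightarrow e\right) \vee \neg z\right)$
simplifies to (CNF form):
$\text{True}$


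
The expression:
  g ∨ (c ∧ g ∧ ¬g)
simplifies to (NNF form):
g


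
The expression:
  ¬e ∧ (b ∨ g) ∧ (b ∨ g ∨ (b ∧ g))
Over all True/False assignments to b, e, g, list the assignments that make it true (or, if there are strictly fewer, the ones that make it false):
is true only for:
  b=False, e=False, g=True;
  b=True, e=False, g=False;
  b=True, e=False, g=True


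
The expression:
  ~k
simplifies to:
~k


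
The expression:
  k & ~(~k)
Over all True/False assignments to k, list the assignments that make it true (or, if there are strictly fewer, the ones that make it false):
is true only for:
  k=True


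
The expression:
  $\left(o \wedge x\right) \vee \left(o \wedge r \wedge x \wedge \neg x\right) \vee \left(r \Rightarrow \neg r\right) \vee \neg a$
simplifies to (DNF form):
$\left(o \wedge x\right) \vee \neg a \vee \neg r$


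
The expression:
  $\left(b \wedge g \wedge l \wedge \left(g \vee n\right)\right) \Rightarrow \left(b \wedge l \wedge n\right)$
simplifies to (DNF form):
$n \vee \neg b \vee \neg g \vee \neg l$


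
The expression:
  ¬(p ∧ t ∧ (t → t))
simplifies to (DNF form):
¬p ∨ ¬t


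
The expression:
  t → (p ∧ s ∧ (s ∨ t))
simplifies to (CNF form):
(p ∨ ¬t) ∧ (s ∨ ¬t)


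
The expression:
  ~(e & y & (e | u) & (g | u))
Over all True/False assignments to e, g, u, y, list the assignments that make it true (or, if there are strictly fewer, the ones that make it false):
is false only for:
  e=True, g=False, u=True, y=True;
  e=True, g=True, u=False, y=True;
  e=True, g=True, u=True, y=True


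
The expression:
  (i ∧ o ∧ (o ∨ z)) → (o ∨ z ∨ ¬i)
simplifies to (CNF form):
True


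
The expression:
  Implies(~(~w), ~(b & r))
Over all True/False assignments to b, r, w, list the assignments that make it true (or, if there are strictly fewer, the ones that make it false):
is false only for:
  b=True, r=True, w=True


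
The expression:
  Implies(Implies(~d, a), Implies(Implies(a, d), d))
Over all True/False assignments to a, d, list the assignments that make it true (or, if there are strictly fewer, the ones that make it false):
is always true.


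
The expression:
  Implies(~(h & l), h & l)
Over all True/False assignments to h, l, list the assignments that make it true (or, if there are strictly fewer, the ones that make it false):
is true only for:
  h=True, l=True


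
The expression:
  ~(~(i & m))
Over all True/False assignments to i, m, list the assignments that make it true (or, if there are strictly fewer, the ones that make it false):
is true only for:
  i=True, m=True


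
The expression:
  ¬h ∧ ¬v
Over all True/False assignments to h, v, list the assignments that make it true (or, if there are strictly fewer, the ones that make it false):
is true only for:
  h=False, v=False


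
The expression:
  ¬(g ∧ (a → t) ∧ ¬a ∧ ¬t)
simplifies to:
a ∨ t ∨ ¬g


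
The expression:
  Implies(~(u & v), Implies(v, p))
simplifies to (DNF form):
p | u | ~v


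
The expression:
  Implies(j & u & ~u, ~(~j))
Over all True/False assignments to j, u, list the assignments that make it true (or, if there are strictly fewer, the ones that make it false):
is always true.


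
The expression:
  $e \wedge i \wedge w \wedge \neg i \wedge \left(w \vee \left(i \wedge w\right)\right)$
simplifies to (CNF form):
$\text{False}$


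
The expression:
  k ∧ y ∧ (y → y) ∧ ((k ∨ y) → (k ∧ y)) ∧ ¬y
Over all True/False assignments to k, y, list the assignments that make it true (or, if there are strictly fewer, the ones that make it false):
is never true.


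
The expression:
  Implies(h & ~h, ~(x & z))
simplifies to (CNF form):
True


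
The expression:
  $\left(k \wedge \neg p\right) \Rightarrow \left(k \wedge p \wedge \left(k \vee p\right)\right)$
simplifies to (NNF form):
$p \vee \neg k$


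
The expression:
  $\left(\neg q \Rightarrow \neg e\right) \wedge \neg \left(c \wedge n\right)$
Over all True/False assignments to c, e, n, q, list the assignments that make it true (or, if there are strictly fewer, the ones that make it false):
is false only for:
  c=False, e=True, n=False, q=False;
  c=False, e=True, n=True, q=False;
  c=True, e=False, n=True, q=False;
  c=True, e=False, n=True, q=True;
  c=True, e=True, n=False, q=False;
  c=True, e=True, n=True, q=False;
  c=True, e=True, n=True, q=True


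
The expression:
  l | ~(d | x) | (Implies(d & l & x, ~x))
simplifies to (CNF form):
True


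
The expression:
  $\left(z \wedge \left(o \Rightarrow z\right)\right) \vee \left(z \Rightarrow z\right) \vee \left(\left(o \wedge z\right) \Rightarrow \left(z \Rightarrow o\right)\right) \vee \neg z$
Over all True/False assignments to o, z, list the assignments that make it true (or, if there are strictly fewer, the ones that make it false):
is always true.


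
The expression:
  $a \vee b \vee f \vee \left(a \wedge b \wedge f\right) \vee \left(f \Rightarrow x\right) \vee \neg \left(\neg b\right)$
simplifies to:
$\text{True}$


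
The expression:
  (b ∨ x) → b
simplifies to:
b ∨ ¬x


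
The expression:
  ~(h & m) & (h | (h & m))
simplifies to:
h & ~m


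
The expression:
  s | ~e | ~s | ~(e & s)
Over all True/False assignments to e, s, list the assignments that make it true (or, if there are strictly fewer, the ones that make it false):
is always true.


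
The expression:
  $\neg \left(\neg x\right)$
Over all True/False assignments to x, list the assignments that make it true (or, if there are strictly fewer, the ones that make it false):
is true only for:
  x=True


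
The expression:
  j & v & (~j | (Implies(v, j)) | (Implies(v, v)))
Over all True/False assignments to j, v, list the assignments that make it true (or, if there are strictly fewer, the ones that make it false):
is true only for:
  j=True, v=True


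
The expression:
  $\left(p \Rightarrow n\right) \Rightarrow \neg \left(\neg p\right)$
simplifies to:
$p$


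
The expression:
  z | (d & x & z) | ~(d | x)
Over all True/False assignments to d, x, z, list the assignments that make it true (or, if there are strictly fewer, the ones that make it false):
is false only for:
  d=False, x=True, z=False;
  d=True, x=False, z=False;
  d=True, x=True, z=False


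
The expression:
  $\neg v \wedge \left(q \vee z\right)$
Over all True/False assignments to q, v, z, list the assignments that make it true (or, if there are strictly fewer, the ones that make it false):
is true only for:
  q=False, v=False, z=True;
  q=True, v=False, z=False;
  q=True, v=False, z=True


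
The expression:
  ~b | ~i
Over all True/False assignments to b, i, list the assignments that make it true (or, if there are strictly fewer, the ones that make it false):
is false only for:
  b=True, i=True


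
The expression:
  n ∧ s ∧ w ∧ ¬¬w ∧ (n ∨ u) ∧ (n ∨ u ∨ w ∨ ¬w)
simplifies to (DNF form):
n ∧ s ∧ w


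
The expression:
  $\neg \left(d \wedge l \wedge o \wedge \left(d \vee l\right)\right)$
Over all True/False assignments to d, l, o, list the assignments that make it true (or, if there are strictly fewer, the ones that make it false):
is false only for:
  d=True, l=True, o=True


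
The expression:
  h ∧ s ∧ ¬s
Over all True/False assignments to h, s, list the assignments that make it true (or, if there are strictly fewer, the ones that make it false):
is never true.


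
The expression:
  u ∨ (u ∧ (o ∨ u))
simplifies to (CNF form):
u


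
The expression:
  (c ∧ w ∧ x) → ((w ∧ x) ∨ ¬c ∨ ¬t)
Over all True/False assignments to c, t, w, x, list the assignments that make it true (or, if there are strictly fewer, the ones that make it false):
is always true.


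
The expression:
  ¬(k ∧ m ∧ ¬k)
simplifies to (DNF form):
True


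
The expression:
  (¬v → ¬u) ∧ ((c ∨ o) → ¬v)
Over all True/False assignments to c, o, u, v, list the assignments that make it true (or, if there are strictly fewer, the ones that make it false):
is true only for:
  c=False, o=False, u=False, v=False;
  c=False, o=False, u=False, v=True;
  c=False, o=False, u=True, v=True;
  c=False, o=True, u=False, v=False;
  c=True, o=False, u=False, v=False;
  c=True, o=True, u=False, v=False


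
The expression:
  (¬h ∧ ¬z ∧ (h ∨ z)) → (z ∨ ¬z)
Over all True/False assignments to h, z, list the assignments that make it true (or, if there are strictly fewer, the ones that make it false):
is always true.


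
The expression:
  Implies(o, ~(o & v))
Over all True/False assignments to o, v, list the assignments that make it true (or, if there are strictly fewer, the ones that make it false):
is false only for:
  o=True, v=True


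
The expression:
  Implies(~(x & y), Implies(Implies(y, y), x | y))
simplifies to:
x | y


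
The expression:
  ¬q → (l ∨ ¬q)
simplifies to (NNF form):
True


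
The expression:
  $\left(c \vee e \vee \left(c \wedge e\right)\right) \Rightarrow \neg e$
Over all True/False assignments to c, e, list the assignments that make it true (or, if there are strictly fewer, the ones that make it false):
is true only for:
  c=False, e=False;
  c=True, e=False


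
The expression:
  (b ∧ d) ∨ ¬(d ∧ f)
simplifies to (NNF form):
b ∨ ¬d ∨ ¬f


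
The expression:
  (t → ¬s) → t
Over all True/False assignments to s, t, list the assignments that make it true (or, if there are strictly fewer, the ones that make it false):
is true only for:
  s=False, t=True;
  s=True, t=True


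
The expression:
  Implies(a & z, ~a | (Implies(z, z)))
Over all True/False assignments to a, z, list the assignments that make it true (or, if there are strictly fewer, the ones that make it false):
is always true.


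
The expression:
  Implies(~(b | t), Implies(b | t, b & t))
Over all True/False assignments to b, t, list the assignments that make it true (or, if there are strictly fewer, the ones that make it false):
is always true.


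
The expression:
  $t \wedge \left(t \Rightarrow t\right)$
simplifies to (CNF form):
$t$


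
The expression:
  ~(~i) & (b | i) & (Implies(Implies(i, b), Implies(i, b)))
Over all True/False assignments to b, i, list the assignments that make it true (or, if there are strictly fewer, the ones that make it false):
is true only for:
  b=False, i=True;
  b=True, i=True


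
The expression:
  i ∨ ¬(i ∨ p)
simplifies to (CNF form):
i ∨ ¬p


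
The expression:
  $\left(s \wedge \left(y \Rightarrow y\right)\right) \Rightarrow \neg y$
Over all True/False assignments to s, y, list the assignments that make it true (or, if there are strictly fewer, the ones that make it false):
is false only for:
  s=True, y=True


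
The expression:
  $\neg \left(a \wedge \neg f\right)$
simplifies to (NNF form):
$f \vee \neg a$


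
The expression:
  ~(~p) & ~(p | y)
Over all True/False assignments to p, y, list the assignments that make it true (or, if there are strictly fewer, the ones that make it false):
is never true.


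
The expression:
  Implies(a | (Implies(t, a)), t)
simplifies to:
t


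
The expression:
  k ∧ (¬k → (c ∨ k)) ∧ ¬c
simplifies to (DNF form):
k ∧ ¬c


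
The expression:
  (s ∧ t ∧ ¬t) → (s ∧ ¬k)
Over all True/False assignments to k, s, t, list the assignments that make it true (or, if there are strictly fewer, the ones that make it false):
is always true.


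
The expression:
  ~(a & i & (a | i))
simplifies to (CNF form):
~a | ~i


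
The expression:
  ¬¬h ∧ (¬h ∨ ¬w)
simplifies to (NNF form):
h ∧ ¬w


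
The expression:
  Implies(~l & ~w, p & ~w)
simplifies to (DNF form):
l | p | w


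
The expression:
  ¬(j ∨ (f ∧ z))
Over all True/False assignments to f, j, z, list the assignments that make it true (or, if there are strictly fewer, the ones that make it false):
is true only for:
  f=False, j=False, z=False;
  f=False, j=False, z=True;
  f=True, j=False, z=False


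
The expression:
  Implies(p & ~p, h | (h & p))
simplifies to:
True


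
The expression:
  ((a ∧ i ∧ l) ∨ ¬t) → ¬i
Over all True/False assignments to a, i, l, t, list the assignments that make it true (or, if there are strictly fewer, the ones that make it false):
is false only for:
  a=False, i=True, l=False, t=False;
  a=False, i=True, l=True, t=False;
  a=True, i=True, l=False, t=False;
  a=True, i=True, l=True, t=False;
  a=True, i=True, l=True, t=True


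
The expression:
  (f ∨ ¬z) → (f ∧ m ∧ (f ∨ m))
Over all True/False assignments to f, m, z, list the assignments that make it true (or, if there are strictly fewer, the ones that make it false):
is true only for:
  f=False, m=False, z=True;
  f=False, m=True, z=True;
  f=True, m=True, z=False;
  f=True, m=True, z=True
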